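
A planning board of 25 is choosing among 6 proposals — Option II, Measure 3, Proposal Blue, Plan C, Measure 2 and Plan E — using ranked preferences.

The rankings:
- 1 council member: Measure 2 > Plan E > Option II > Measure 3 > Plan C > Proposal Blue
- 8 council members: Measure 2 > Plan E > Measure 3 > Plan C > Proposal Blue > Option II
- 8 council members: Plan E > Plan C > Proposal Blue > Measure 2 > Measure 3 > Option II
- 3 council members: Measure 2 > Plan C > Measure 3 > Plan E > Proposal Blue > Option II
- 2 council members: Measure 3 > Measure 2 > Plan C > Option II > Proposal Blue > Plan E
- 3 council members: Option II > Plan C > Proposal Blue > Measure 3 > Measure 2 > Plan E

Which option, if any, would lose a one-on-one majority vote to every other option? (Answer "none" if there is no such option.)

Pairwise majorities:
Option II vs Measure 3: Measure 3, 21–4.
Option II vs Proposal Blue: Proposal Blue, 19–6.
Option II vs Plan C: 1+3 = 4 for Option II, 21 for Plan C — Plan C by 21–4.
Option II–Measure 2: Measure 2 22–3.
Option II vs Plan E: Option II is ranked higher on 2+3 = 5 ballots, Plan E on 20. Plan E wins 20–5.
Measure 3 vs Proposal Blue: Measure 3 preferred on 1+8+3+2 = 14 ballots; Measure 3 wins 14–11.
Measure 3 vs Plan C: Measure 3 is ranked higher on 1+8+2 = 11 ballots, Plan C on 14. Plan C wins 14–11.
Measure 3 vs Measure 2: Measure 3 preferred on 2+3 = 5 ballots; Measure 2 wins 20–5.
Measure 3 vs Plan E: 8 to 17, Plan E.
Proposal Blue vs Plan C: Plan C, 25–0.
Proposal Blue vs Measure 2: Measure 2, 14–11.
Proposal Blue vs Plan E: Proposal Blue is ranked higher on 2+3 = 5 ballots, Plan E on 20. Plan E wins 20–5.
Plan C vs Measure 2: Plan C preferred on 8+3 = 11 ballots; Measure 2 wins 14–11.
Plan C vs Plan E: Plan E, 17–8.
Measure 2–Plan E: Measure 2 17–8.
Option II is beaten in every head-to-head and is the Condorcet loser.

Option II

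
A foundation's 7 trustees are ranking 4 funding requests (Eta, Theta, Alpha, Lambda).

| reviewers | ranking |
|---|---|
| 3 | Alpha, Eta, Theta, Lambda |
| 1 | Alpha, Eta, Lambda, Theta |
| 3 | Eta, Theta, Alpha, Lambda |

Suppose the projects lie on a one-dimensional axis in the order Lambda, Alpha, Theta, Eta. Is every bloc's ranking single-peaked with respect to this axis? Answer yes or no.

Axis positions: Lambda=1, Alpha=2, Theta=3, Eta=4.
Bloc 1: ranking walks positions 2-4-3-1; Eta is ranked above Theta even though Theta lies between Eta and the peak Alpha on the axis — preferences dip and rise again. Not single-peaked.
Bloc 2: ranking walks positions 2-4-1-3; Eta is ranked above Theta even though Theta lies between Eta and the peak Alpha on the axis — preferences dip and rise again. Not single-peaked.
Bloc 3 (peak Eta at position 4): ranking walks positions 4-3-2-1, expanding outward from the peak — single-peaked.
Bloc 1 violates single-peakedness, so the profile is not single-peaked on this axis.

no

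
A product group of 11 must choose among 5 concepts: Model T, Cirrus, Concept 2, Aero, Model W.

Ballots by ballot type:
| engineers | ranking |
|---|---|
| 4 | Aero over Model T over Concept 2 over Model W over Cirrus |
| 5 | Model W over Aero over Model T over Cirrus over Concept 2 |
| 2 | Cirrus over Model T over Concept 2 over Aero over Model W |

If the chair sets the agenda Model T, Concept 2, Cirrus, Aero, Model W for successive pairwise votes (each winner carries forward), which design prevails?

Round 1: Model T vs Concept 2 — 11–0, Model T advances.
Round 2: Model T vs Cirrus — 9–2, Model T advances.
Round 3: Model T vs Aero — 2–9, Aero advances.
Round 4: Aero vs Model W — 6–5, Aero advances.
The agenda winner is Aero.

Aero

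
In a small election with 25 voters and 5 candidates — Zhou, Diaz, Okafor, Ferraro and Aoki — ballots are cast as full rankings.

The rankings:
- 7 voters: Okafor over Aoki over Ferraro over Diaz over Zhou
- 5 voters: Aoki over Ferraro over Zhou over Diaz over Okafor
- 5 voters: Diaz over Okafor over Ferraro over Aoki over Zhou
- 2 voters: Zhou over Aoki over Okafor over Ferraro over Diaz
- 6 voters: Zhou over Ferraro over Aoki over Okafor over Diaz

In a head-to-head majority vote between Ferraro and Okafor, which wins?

Ballots ranking Ferraro above Okafor: 5 + 6 = 11.
Ballots ranking Okafor above Ferraro: 25 − 11 = 14.
Okafor wins the head-to-head 14–11.

Okafor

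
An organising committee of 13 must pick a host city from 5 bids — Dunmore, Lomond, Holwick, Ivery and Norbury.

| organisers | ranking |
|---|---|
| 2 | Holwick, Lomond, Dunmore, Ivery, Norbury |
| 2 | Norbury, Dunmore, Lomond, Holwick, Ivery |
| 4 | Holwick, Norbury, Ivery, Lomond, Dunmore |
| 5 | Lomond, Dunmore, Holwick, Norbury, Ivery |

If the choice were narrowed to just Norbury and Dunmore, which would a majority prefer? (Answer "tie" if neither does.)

Dunmore

Ballots ranking Norbury above Dunmore: 2 + 4 = 6.
Ballots ranking Dunmore above Norbury: 13 − 6 = 7.
Dunmore wins the head-to-head 7–6.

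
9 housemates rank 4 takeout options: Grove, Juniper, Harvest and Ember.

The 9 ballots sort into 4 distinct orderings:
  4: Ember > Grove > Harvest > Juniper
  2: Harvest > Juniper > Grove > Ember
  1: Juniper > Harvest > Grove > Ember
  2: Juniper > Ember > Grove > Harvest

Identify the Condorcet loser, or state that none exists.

Pairwise majorities:
Grove vs Juniper: Grove is ranked higher on 4 ballots, Juniper on 5. Juniper wins 5–4.
Grove vs Harvest: Grove wins 6–3.
Grove vs Ember: Grove preferred on 2+1 = 3 ballots; Ember wins 6–3.
Juniper vs Harvest: Harvest, 6–3.
Juniper vs Ember: 2+1+2 = 5 for Juniper, 4 for Ember — Juniper by 5–4.
Harvest–Ember: Ember 6–3.
No restaurant is winless: Grove beats Harvest; Juniper beats Grove; Harvest beats Juniper; Ember beats Grove. There is no Condorcet loser.

none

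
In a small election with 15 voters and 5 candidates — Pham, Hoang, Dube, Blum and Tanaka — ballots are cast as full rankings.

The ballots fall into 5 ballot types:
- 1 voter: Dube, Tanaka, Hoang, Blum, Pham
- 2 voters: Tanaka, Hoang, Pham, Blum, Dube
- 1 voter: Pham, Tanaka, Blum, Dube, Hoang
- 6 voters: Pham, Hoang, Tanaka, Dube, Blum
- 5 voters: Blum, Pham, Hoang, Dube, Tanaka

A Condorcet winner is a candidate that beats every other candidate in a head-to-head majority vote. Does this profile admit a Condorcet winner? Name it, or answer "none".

Pham

Head-to-head results (15 voters):
Pham vs Hoang: Pham, 12–3.
Pham vs Dube: Pham preferred on 2+1+6+5 = 14 ballots; Pham wins 14–1.
Pham vs Blum: Pham wins 9–6.
Pham vs Tanaka: Pham, 12–3.
Hoang vs Dube: 2+6+5 = 13 for Hoang, 2 for Dube — Hoang by 13–2.
Hoang vs Blum: 9 to 6, Hoang.
Hoang vs Tanaka: Hoang preferred on 6+5 = 11 ballots; Hoang wins 11–4.
Dube vs Blum: Dube preferred on 1+6 = 7 ballots; Blum wins 8–7.
Dube vs Tanaka: Tanaka, 9–6.
Blum vs Tanaka: Blum preferred on 5 ballots; Tanaka wins 10–5.
Only Pham has no losses; Pham is the Condorcet winner.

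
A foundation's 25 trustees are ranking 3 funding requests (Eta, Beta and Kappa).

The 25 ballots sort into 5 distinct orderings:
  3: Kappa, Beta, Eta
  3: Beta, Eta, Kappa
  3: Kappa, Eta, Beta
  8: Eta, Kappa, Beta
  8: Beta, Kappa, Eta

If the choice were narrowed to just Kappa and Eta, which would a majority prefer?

Ballots ranking Kappa above Eta: 3 + 3 + 8 = 14.
Ballots ranking Eta above Kappa: 25 − 14 = 11.
Kappa wins the head-to-head 14–11.

Kappa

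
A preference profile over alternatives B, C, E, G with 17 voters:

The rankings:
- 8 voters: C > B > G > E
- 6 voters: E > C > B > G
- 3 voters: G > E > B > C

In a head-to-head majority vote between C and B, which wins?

C

Ballots ranking C above B: 8 + 6 = 14.
Ballots ranking B above C: 17 − 14 = 3.
C wins the head-to-head 14–3.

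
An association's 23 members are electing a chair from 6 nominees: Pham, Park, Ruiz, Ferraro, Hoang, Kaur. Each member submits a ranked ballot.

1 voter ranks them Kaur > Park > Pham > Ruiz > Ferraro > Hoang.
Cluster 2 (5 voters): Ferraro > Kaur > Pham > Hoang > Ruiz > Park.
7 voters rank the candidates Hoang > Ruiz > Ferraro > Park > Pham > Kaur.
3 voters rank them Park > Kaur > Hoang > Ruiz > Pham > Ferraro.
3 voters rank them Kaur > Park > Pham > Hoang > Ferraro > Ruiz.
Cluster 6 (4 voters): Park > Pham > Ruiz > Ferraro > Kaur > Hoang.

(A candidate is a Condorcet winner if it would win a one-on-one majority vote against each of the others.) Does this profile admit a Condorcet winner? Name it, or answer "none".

Check each pair by majority over 23 ballots:
Pham vs Park: Pham preferred on 5 ballots; Park wins 18–5.
Pham vs Ruiz: Pham is ranked higher on 1+5+3+4 = 13 ballots, Ruiz on 10. Pham wins 13–10.
Pham vs Ferraro: Pham is ranked higher on 1+3+3+4 = 11 ballots, Ferraro on 12. Ferraro wins 12–11.
Pham vs Hoang: 1+5+3+4 = 13 for Pham, 10 for Hoang — Pham by 13–10.
Pham vs Kaur: Pham preferred on 7+4 = 11 ballots; Kaur wins 12–11.
Park vs Ruiz: 1+3+3+4 = 11 for Park, 12 for Ruiz — Ruiz by 12–11.
Park vs Ferraro: 1+3+3+4 = 11 for Park, 12 for Ferraro — Ferraro by 12–11.
Park vs Hoang: 11 to 12, Hoang.
Park vs Kaur: 14 to 9, Park.
Ruiz vs Ferraro: Ruiz is ranked higher on 1+7+3+4 = 15 ballots, Ferraro on 8. Ruiz wins 15–8.
Ruiz vs Hoang: 1+4 = 5 for Ruiz, 18 for Hoang — Hoang by 18–5.
Ruiz vs Kaur: 11 to 12, Kaur.
Ferraro vs Hoang: 10 to 13, Hoang.
Ferraro vs Kaur: Ferraro preferred on 5+7+4 = 16 ballots; Ferraro wins 16–7.
Hoang vs Kaur: 7 to 16, Kaur.
No candidate is unbeaten: Pham loses to Park; Park loses to Ruiz; Ruiz loses to Pham; Ferraro loses to Ruiz; Hoang loses to Pham; Kaur loses to Park. In particular Pham beats Ruiz beats Park beats Pham is a majority cycle — no Condorcet winner exists.

none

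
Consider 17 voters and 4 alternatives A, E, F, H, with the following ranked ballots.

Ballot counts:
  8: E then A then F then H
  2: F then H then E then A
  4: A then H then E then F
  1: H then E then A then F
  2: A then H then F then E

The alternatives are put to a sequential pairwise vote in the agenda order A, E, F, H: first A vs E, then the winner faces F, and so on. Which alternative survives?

H

Round 1: A vs E — 6–11, E advances.
Round 2: E vs F — 13–4, E advances.
Round 3: E vs H — 8–9, H advances.
The agenda winner is H.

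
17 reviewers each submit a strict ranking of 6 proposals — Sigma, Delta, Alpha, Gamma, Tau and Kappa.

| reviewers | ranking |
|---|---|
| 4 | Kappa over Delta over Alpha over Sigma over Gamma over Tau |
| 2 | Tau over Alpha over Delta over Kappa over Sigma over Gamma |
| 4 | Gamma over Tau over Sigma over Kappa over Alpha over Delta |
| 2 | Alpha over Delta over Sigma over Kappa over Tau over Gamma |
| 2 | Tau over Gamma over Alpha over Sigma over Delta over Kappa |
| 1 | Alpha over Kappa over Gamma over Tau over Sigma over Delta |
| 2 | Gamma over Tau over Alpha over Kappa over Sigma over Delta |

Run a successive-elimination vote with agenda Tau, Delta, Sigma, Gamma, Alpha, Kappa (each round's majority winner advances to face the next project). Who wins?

Alpha

Round 1: Tau vs Delta — 11–6, Tau advances.
Round 2: Tau vs Sigma — 11–6, Tau advances.
Round 3: Tau vs Gamma — 6–11, Gamma advances.
Round 4: Gamma vs Alpha — 8–9, Alpha advances.
Round 5: Alpha vs Kappa — 9–8, Alpha advances.
The agenda winner is Alpha.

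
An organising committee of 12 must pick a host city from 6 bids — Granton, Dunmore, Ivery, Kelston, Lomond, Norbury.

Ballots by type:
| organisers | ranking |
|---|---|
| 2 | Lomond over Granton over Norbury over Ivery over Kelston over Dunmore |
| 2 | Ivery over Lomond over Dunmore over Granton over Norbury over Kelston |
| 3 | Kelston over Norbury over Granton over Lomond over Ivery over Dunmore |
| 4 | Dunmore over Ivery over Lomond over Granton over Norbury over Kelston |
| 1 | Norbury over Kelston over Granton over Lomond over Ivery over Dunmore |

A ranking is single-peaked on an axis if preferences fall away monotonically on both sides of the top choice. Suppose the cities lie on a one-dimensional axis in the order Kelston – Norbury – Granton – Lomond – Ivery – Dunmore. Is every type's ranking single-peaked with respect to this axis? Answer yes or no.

Axis positions: Kelston=1, Norbury=2, Granton=3, Lomond=4, Ivery=5, Dunmore=6.
Type 1 (peak Lomond at position 4): ranking walks positions 4-3-2-5-1-6, expanding outward from the peak — single-peaked.
Type 2 (peak Ivery at position 5): ranking walks positions 5-4-6-3-2-1, expanding outward from the peak — single-peaked.
Type 3 (peak Kelston at position 1): ranking walks positions 1-2-3-4-5-6, expanding outward from the peak — single-peaked.
Type 4 (peak Dunmore at position 6): ranking walks positions 6-5-4-3-2-1, expanding outward from the peak — single-peaked.
Type 5 (peak Norbury at position 2): ranking walks positions 2-1-3-4-5-6, expanding outward from the peak — single-peaked.
Every ranking is single-peaked on this axis.

yes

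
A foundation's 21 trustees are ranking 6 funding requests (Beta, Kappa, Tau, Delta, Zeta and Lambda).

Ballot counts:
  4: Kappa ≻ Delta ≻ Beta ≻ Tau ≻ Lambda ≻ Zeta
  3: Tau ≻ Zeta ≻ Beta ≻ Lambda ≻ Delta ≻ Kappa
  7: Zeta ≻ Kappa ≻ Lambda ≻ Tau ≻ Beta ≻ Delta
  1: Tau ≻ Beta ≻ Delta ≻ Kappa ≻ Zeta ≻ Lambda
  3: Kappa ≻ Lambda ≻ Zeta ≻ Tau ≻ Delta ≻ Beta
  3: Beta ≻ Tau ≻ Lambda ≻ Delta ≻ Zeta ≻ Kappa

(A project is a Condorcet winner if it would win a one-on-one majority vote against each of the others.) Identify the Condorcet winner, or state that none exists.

none

Check each pair by majority over 21 ballots:
Beta vs Kappa: Kappa, 14–7.
Beta vs Tau: 7 to 14, Tau.
Beta vs Delta: Beta wins 14–7.
Beta vs Zeta: Zeta wins 13–8.
Beta vs Lambda: 4+3+1+3 = 11 for Beta, 10 for Lambda — Beta by 11–10.
Kappa vs Tau: Kappa is ranked higher on 4+7+3 = 14 ballots, Tau on 7. Kappa wins 14–7.
Kappa vs Delta: Kappa wins 14–7.
Kappa–Zeta: Zeta 13–8.
Kappa vs Lambda: Kappa is ranked higher on 4+7+1+3 = 15 ballots, Lambda on 6. Kappa wins 15–6.
Tau–Delta: Tau 17–4.
Tau vs Zeta: Tau, 11–10.
Tau–Lambda: Tau 11–10.
Delta vs Zeta: Zeta wins 13–8.
Delta vs Lambda: 4+1 = 5 for Delta, 16 for Lambda — Lambda by 16–5.
Zeta–Lambda: Zeta 11–10.
No project is unbeaten: Beta loses to Kappa; Kappa loses to Zeta; Tau loses to Kappa; Delta loses to Beta; Zeta loses to Tau; Lambda loses to Beta. In particular Kappa beats Tau beats Zeta beats Kappa is a majority cycle — no Condorcet winner exists.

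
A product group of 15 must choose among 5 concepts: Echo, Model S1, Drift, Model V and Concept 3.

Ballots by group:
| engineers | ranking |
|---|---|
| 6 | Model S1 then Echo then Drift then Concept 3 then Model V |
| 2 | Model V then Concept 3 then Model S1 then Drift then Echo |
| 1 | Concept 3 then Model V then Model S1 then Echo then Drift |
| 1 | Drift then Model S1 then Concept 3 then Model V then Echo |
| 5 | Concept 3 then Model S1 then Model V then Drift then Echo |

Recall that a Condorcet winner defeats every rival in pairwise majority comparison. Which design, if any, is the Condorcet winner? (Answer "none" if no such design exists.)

Head-to-head results (15 engineers):
Echo vs Model S1: Model S1, 15–0.
Echo vs Drift: Drift, 8–7.
Echo vs Model V: Model V wins 9–6.
Echo–Concept 3: Concept 3 9–6.
Model S1 vs Drift: Model S1, 14–1.
Model S1–Model V: Model S1 12–3.
Model S1 vs Concept 3: Concept 3, 8–7.
Drift vs Model V: Model V, 8–7.
Drift vs Concept 3: Concept 3, 8–7.
Model V vs Concept 3: Concept 3 wins 13–2.
Concept 3 defeats every rival head-to-head and is the Condorcet winner.

Concept 3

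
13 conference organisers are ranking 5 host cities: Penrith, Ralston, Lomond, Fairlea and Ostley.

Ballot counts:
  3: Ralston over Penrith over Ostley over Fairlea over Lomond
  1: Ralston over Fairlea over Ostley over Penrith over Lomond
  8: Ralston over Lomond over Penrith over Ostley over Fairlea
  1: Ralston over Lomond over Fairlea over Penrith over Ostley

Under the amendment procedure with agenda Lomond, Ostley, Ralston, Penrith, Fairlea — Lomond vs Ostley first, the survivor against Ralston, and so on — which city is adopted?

Ralston

Round 1: Lomond vs Ostley — 9–4, Lomond advances.
Round 2: Lomond vs Ralston — 0–13, Ralston advances.
Round 3: Ralston vs Penrith — 13–0, Ralston advances.
Round 4: Ralston vs Fairlea — 13–0, Ralston advances.
Ralston survives the agenda.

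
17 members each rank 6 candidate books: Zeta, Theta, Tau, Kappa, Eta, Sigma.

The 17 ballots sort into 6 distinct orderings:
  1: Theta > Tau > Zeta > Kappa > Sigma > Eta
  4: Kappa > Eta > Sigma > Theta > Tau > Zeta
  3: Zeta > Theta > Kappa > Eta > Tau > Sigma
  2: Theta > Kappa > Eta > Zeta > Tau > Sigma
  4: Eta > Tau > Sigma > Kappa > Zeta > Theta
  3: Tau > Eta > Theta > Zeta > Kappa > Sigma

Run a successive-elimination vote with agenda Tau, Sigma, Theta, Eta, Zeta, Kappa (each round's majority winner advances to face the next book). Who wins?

Round 1: Tau vs Sigma — 13–4, Tau advances.
Round 2: Tau vs Theta — 7–10, Theta advances.
Round 3: Theta vs Eta — 6–11, Eta advances.
Round 4: Eta vs Zeta — 13–4, Eta advances.
Round 5: Eta vs Kappa — 7–10, Kappa advances.
The agenda winner is Kappa.

Kappa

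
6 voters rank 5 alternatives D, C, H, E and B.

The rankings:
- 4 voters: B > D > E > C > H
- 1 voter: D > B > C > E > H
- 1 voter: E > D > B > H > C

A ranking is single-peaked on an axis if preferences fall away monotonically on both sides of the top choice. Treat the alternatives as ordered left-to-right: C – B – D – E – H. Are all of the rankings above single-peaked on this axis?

Axis positions: C=1, B=2, D=3, E=4, H=5.
Type 1 (peak B at position 2): ranking walks positions 2-3-4-1-5, expanding outward from the peak — single-peaked.
Type 2 (peak D at position 3): ranking walks positions 3-2-1-4-5, expanding outward from the peak — single-peaked.
Type 3 (peak E at position 4): ranking walks positions 4-3-2-5-1, expanding outward from the peak — single-peaked.
Every ranking is single-peaked on this axis.

yes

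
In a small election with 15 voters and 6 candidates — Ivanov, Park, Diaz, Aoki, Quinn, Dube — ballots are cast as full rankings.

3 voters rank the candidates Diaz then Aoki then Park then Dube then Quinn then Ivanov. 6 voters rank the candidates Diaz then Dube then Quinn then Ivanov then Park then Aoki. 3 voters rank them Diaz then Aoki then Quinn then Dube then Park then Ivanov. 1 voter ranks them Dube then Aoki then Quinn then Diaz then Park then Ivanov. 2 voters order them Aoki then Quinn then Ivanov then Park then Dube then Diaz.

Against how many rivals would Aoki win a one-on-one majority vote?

4

Aoki against each rival (15 voters):
Aoki–Ivanov: Aoki 9–6.
Aoki vs Park: Aoki wins 9–6.
Aoki–Diaz: Diaz 12–3.
Aoki vs Quinn: 3+3+1+2 = 9 for Aoki, 6 for Quinn — Aoki by 9–6.
Aoki–Dube: Aoki 8–7.
Aoki beats Ivanov, Park, Quinn, Dube; loses to Diaz — 4 pairwise wins.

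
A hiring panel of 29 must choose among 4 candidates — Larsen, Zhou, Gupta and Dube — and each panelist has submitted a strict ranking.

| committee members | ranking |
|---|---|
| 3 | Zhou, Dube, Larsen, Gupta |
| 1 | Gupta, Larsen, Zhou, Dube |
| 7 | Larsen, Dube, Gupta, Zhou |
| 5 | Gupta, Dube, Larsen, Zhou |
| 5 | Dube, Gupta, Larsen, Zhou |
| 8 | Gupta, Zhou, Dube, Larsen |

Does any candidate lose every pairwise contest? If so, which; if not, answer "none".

Head-to-head results (29 committee members):
Larsen–Zhou: Larsen 18–11.
Larsen vs Gupta: Gupta, 19–10.
Larsen vs Dube: Dube, 21–8.
Zhou–Gupta: Gupta 26–3.
Zhou vs Dube: 3+1+8 = 12 for Zhou, 17 for Dube — Dube by 17–12.
Gupta vs Dube: Dube wins 15–14.
Zhou is beaten in every head-to-head and is the Condorcet loser.

Zhou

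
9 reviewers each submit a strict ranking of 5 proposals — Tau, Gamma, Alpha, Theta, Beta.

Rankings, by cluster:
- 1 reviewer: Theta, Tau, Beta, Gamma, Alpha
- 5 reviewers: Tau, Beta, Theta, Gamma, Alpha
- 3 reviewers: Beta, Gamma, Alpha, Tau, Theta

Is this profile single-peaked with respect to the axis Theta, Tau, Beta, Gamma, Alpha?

Axis positions: Theta=1, Tau=2, Beta=3, Gamma=4, Alpha=5.
Cluster 1 (peak Theta at position 1): ranking walks positions 1-2-3-4-5, expanding outward from the peak — single-peaked.
Cluster 2 (peak Tau at position 2): ranking walks positions 2-3-1-4-5, expanding outward from the peak — single-peaked.
Cluster 3 (peak Beta at position 3): ranking walks positions 3-4-5-2-1, expanding outward from the peak — single-peaked.
Every ranking is single-peaked on this axis.

yes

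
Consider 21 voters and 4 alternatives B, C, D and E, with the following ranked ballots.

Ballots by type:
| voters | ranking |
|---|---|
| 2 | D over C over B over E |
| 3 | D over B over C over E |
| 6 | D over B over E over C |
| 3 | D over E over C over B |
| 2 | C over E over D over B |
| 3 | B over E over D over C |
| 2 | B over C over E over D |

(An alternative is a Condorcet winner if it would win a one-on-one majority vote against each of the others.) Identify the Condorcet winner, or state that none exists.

Check each pair by majority over 21 ballots:
B vs C: 14 to 7, B.
B vs D: B preferred on 3+2 = 5 ballots; D wins 16–5.
B vs E: B is ranked higher on 2+3+6+3+2 = 16 ballots, E on 5. B wins 16–5.
C vs D: C is ranked higher on 2+2 = 4 ballots, D on 17. D wins 17–4.
C vs E: 9 to 12, E.
D vs E: 14 to 7, D.
D beats each of B, C, E — D is the Condorcet winner.

D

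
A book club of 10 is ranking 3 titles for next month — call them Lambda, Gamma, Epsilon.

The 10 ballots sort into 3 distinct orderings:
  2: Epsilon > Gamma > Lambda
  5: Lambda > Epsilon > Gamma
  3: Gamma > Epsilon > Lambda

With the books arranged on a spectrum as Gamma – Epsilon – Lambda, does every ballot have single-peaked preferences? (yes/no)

Axis positions: Gamma=1, Epsilon=2, Lambda=3.
Group 1 (peak Epsilon at position 2): ranking walks positions 2-1-3, expanding outward from the peak — single-peaked.
Group 2 (peak Lambda at position 3): ranking walks positions 3-2-1, expanding outward from the peak — single-peaked.
Group 3 (peak Gamma at position 1): ranking walks positions 1-2-3, expanding outward from the peak — single-peaked.
Every ranking is single-peaked on this axis.

yes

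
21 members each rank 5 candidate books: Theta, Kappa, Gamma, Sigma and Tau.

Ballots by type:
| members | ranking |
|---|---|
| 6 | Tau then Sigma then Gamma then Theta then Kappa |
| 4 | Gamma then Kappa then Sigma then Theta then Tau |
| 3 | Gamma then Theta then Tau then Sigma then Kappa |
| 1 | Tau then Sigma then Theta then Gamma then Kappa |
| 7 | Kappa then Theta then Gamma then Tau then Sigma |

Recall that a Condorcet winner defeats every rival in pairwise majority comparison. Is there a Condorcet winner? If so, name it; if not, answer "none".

Head-to-head results (21 members):
Theta vs Kappa: Kappa, 11–10.
Theta–Gamma: Gamma 13–8.
Theta vs Sigma: Sigma wins 11–10.
Theta vs Tau: Theta wins 14–7.
Kappa vs Gamma: Gamma, 14–7.
Kappa vs Sigma: Kappa wins 11–10.
Kappa–Tau: Kappa 11–10.
Gamma–Sigma: Gamma 14–7.
Gamma–Tau: Gamma 14–7.
Sigma vs Tau: Tau, 17–4.
Gamma defeats every rival head-to-head and is the Condorcet winner.

Gamma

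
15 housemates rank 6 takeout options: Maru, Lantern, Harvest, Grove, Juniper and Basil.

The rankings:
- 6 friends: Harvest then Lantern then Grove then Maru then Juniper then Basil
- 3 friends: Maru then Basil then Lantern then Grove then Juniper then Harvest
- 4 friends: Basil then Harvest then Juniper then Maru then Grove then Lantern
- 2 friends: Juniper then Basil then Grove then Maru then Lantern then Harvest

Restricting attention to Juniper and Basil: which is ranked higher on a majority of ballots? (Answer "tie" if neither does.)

Juniper

Ballots ranking Juniper above Basil: 6 + 2 = 8.
Ballots ranking Basil above Juniper: 15 − 8 = 7.
Juniper wins the head-to-head 8–7.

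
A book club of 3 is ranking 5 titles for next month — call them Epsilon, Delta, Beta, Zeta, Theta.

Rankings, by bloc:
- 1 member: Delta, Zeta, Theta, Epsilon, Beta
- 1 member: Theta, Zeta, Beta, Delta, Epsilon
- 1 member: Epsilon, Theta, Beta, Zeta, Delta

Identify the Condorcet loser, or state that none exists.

none

Pairwise majorities:
Epsilon vs Delta: Epsilon preferred on 1 ballot; Delta wins 2–1.
Epsilon vs Beta: Epsilon wins 2–1.
Epsilon–Zeta: Zeta 2–1.
Epsilon vs Theta: Theta wins 2–1.
Delta vs Beta: Beta, 2–1.
Delta vs Zeta: Zeta, 2–1.
Delta vs Theta: 1 to 2, Theta.
Beta vs Zeta: Zeta, 2–1.
Beta–Theta: Theta 3–0.
Zeta–Theta: Theta 2–1.
No book is winless: Epsilon beats Beta; Delta beats Epsilon; Beta beats Delta; Zeta beats Epsilon; Theta beats Epsilon. There is no Condorcet loser.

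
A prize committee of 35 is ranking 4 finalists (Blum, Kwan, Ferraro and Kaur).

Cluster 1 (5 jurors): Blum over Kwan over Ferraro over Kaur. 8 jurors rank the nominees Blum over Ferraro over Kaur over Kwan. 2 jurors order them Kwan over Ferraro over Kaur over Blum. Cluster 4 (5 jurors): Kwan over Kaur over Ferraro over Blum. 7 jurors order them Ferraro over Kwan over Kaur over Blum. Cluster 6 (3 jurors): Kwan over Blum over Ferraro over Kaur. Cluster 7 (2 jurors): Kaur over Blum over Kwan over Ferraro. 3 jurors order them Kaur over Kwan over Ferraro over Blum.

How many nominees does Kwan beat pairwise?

Kwan against each rival (35 jurors):
Kwan vs Blum: Kwan is ranked higher on 2+5+7+3+3 = 20 ballots, Blum on 15. Kwan wins 20–15.
Kwan vs Ferraro: Kwan wins 20–15.
Kwan vs Kaur: Kwan wins 22–13.
Kwan beats Blum, Ferraro, Kaur — 3 pairwise wins.

3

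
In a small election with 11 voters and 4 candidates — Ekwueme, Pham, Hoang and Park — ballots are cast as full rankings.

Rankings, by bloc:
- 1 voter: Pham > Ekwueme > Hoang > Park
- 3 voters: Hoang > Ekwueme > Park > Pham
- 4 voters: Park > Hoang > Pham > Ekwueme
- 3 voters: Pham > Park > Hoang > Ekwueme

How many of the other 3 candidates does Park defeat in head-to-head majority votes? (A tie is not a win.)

3

Park against each rival (11 voters):
Park vs Ekwueme: Park preferred on 4+3 = 7 ballots; Park wins 7–4.
Park–Pham: Park 7–4.
Park vs Hoang: Park preferred on 4+3 = 7 ballots; Park wins 7–4.
Park beats Ekwueme, Pham, Hoang — 3 pairwise wins.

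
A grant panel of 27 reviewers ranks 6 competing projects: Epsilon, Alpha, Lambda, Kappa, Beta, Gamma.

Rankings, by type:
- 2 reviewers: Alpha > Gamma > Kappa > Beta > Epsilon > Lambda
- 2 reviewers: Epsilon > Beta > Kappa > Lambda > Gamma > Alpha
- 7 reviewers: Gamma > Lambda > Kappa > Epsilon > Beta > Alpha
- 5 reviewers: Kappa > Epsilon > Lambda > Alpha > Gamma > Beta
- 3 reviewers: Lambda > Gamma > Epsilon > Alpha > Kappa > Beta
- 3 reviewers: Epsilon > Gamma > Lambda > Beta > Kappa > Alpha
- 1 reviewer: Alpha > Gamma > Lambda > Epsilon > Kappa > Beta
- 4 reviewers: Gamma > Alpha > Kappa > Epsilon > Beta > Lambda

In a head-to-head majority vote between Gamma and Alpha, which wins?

Gamma

Ballots ranking Gamma above Alpha: 2 + 7 + 3 + 3 + 4 = 19.
Ballots ranking Alpha above Gamma: 27 − 19 = 8.
Gamma wins the head-to-head 19–8.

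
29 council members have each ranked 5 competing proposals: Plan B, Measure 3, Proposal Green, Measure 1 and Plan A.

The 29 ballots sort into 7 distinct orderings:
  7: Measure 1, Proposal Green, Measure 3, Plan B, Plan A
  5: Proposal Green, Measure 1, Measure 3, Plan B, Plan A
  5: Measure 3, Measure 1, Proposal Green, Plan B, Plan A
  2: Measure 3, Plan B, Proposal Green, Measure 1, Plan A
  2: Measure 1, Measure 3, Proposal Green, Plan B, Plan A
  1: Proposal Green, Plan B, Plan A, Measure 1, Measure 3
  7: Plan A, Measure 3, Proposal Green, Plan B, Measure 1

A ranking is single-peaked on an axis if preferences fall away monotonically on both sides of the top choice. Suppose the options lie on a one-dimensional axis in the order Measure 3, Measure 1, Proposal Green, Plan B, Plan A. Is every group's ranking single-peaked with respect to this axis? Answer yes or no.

Axis positions: Measure 3=1, Measure 1=2, Proposal Green=3, Plan B=4, Plan A=5.
Group 1 (peak Measure 1 at position 2): ranking walks positions 2-3-1-4-5, expanding outward from the peak — single-peaked.
Group 2 (peak Proposal Green at position 3): ranking walks positions 3-2-1-4-5, expanding outward from the peak — single-peaked.
Group 3 (peak Measure 3 at position 1): ranking walks positions 1-2-3-4-5, expanding outward from the peak — single-peaked.
Group 4: ranking walks positions 1-4-3-2-5; Plan B is ranked above Measure 1 even though Measure 1 lies between Plan B and the peak Measure 3 on the axis — preferences dip and rise again. Not single-peaked.
Group 5 (peak Measure 1 at position 2): ranking walks positions 2-1-3-4-5, expanding outward from the peak — single-peaked.
Group 6 (peak Proposal Green at position 3): ranking walks positions 3-4-5-2-1, expanding outward from the peak — single-peaked.
Group 7: ranking walks positions 5-1-3-4-2; Measure 3 is ranked above Plan B even though Plan B lies between Measure 3 and the peak Plan A on the axis — preferences dip and rise again. Not single-peaked.
Group 4 violates single-peakedness, so the profile is not single-peaked on this axis.

no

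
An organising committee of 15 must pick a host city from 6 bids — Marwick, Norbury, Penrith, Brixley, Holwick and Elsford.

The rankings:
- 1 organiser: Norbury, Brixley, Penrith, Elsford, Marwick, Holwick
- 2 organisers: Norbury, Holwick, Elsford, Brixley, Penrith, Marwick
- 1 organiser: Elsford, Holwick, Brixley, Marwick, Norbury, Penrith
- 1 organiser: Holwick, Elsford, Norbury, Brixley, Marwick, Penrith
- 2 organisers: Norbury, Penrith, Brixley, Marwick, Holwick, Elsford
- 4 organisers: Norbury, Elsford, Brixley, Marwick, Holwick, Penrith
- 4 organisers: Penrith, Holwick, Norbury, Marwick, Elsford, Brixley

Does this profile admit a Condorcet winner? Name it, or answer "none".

Head-to-head results (15 organisers):
Marwick vs Norbury: Norbury, 14–1.
Marwick–Penrith: Penrith 9–6.
Marwick–Brixley: Brixley 11–4.
Marwick vs Holwick: Holwick wins 8–7.
Marwick vs Elsford: Elsford, 9–6.
Norbury vs Penrith: Norbury, 11–4.
Norbury vs Brixley: Norbury wins 14–1.
Norbury vs Holwick: Norbury wins 9–6.
Norbury vs Elsford: Norbury wins 13–2.
Penrith vs Brixley: Brixley wins 9–6.
Penrith vs Holwick: Holwick, 8–7.
Penrith–Elsford: Elsford 8–7.
Brixley–Holwick: Holwick 8–7.
Brixley vs Elsford: Elsford, 12–3.
Holwick vs Elsford: Holwick wins 9–6.
Norbury wins every pairwise contest, so Norbury is the Condorcet winner.

Norbury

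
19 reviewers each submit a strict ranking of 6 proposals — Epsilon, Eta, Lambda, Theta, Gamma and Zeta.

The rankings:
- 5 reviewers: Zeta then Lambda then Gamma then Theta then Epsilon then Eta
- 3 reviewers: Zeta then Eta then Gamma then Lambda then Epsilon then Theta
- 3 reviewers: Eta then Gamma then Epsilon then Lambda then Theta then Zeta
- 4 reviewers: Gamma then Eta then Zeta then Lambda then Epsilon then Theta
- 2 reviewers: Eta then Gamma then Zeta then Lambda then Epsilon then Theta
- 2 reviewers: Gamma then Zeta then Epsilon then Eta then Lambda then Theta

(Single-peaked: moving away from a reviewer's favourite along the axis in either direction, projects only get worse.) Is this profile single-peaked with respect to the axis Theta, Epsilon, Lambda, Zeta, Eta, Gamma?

Axis positions: Theta=1, Epsilon=2, Lambda=3, Zeta=4, Eta=5, Gamma=6.
Group 1: ranking walks positions 4-3-6-1-2-5; Gamma is ranked above Eta even though Eta lies between Gamma and the peak Zeta on the axis — preferences dip and rise again. Not single-peaked.
Group 2 (peak Zeta at position 4): ranking walks positions 4-5-6-3-2-1, expanding outward from the peak — single-peaked.
Group 3: ranking walks positions 5-6-2-3-1-4; Epsilon is ranked above Zeta even though Zeta lies between Epsilon and the peak Eta on the axis — preferences dip and rise again. Not single-peaked.
Group 4 (peak Gamma at position 6): ranking walks positions 6-5-4-3-2-1, expanding outward from the peak — single-peaked.
Group 5 (peak Eta at position 5): ranking walks positions 5-6-4-3-2-1, expanding outward from the peak — single-peaked.
Group 6: ranking walks positions 6-4-2-5-3-1; Zeta is ranked above Eta even though Eta lies between Zeta and the peak Gamma on the axis — preferences dip and rise again. Not single-peaked.
Group 1 violates single-peakedness, so the profile is not single-peaked on this axis.

no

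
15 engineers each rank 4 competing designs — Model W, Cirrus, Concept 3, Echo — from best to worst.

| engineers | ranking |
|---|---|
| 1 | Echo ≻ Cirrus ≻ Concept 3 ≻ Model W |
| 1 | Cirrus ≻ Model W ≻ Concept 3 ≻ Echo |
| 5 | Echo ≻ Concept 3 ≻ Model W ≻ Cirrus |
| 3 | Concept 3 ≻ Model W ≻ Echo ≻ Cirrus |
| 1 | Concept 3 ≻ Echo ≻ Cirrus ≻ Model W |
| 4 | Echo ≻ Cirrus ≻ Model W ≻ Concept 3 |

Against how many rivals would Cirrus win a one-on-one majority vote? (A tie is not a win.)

0

Cirrus against each rival (15 engineers):
Cirrus vs Model W: 7 to 8, Model W.
Cirrus vs Concept 3: Cirrus preferred on 1+1+4 = 6 ballots; Concept 3 wins 9–6.
Cirrus vs Echo: Cirrus preferred on 1 ballot; Echo wins 14–1.
Cirrus beats no one; loses to Model W, Concept 3, Echo — 0 pairwise wins.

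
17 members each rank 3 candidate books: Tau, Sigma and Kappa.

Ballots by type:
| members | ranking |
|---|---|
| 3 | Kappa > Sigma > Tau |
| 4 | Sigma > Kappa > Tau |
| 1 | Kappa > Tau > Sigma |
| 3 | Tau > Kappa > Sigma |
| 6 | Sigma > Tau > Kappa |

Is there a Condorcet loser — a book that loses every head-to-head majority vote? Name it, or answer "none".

Pairwise majorities:
Tau vs Sigma: Sigma, 13–4.
Tau vs Kappa: Tau, 9–8.
Sigma vs Kappa: Sigma, 10–7.
Kappa is beaten in every head-to-head and is the Condorcet loser.

Kappa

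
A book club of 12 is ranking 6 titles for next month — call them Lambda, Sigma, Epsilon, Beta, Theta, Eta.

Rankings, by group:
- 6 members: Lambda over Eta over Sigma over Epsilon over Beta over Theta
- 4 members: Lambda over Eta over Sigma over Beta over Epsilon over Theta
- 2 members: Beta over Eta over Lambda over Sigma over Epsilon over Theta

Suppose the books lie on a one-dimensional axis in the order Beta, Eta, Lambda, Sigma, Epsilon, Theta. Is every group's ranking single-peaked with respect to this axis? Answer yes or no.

Axis positions: Beta=1, Eta=2, Lambda=3, Sigma=4, Epsilon=5, Theta=6.
Group 1 (peak Lambda at position 3): ranking walks positions 3-2-4-5-1-6, expanding outward from the peak — single-peaked.
Group 2 (peak Lambda at position 3): ranking walks positions 3-2-4-1-5-6, expanding outward from the peak — single-peaked.
Group 3 (peak Beta at position 1): ranking walks positions 1-2-3-4-5-6, expanding outward from the peak — single-peaked.
Every ranking is single-peaked on this axis.

yes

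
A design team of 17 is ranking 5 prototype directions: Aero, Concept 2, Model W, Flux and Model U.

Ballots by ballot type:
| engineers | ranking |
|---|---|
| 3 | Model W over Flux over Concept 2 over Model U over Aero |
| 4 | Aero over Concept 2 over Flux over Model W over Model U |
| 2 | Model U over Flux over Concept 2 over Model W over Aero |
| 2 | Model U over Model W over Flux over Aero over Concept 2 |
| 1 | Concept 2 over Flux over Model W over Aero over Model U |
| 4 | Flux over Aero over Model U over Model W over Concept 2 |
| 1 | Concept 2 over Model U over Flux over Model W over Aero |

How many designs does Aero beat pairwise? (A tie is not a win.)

2

Aero against each rival (17 engineers):
Aero vs Concept 2: Aero, 10–7.
Aero vs Model W: Model W wins 9–8.
Aero vs Flux: Aero is ranked higher on 4 ballots, Flux on 13. Flux wins 13–4.
Aero vs Model U: 9 to 8, Aero.
Aero beats Concept 2, Model U; loses to Model W, Flux — 2 pairwise wins.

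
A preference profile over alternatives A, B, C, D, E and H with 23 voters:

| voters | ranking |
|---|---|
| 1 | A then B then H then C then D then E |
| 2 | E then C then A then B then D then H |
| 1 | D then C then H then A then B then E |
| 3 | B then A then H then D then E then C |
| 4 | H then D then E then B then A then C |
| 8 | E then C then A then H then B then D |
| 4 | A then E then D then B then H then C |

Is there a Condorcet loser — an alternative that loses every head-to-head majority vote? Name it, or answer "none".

C

Pairwise majorities:
A–B: A 16–7.
A vs C: A, 12–11.
A–D: A 18–5.
A vs E: A preferred on 1+1+3+4 = 9 ballots; E wins 14–9.
A vs H: A, 18–5.
B vs C: 1+3+4+4 = 12 for B, 11 for C — B by 12–11.
B vs D: B is ranked higher on 1+2+3+8 = 14 ballots, D on 9. B wins 14–9.
B vs E: 1+1+3 = 5 for B, 18 for E — E by 18–5.
B vs H: H wins 13–10.
C vs D: C preferred on 1+2+8 = 11 ballots; D wins 12–11.
C vs E: 1+1 = 2 for C, 21 for E — E by 21–2.
C vs H: 11 to 12, H.
D vs E: D preferred on 1+1+3+4 = 9 ballots; E wins 14–9.
D vs H: D preferred on 2+1+4 = 7 ballots; H wins 16–7.
E vs H: E wins 14–9.
Only C has no wins; C is the Condorcet loser.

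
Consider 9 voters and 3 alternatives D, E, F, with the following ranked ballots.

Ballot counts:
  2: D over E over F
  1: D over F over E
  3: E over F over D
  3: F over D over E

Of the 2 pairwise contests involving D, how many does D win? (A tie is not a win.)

1

D against each rival (9 voters):
D vs E: 2+1+3 = 6 for D, 3 for E — D by 6–3.
D–F: F 6–3.
D beats E; loses to F — 1 pairwise win.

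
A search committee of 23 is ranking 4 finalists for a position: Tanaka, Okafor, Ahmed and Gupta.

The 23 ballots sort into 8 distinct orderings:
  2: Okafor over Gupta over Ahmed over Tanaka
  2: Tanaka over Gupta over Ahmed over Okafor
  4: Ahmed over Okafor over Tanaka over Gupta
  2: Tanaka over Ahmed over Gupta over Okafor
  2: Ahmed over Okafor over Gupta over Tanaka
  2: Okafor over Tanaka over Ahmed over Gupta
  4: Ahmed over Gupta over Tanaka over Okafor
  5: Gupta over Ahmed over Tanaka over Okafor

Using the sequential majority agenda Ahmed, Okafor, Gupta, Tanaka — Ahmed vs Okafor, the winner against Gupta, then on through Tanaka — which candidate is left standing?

Round 1: Ahmed vs Okafor — 19–4, Ahmed advances.
Round 2: Ahmed vs Gupta — 14–9, Ahmed advances.
Round 3: Ahmed vs Tanaka — 17–6, Ahmed advances.
The agenda winner is Ahmed.

Ahmed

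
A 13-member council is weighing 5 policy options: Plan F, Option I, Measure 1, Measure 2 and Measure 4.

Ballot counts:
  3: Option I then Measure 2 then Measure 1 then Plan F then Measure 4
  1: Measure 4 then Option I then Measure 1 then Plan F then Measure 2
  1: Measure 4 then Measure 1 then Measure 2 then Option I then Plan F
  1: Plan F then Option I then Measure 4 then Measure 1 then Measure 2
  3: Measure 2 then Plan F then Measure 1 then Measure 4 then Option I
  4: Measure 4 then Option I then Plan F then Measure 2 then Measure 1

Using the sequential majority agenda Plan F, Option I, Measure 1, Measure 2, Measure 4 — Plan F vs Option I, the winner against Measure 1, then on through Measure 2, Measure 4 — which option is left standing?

Measure 4

Round 1: Plan F vs Option I — 4–9, Option I advances.
Round 2: Option I vs Measure 1 — 9–4, Option I advances.
Round 3: Option I vs Measure 2 — 9–4, Option I advances.
Round 4: Option I vs Measure 4 — 4–9, Measure 4 advances.
The agenda winner is Measure 4.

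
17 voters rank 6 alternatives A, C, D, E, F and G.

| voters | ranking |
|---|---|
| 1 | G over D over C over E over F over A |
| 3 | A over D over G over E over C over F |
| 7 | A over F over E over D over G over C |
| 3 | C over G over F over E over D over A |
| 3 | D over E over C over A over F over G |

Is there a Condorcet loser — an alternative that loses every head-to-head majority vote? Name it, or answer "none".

none

Head-to-head results (17 voters):
A vs C: A preferred on 3+7 = 10 ballots; A wins 10–7.
A–D: A 10–7.
A vs E: A wins 10–7.
A vs F: A preferred on 3+7+3 = 13 ballots; A wins 13–4.
A vs G: A is ranked higher on 3+7+3 = 13 ballots, G on 4. A wins 13–4.
C vs D: C preferred on 3 ballots; D wins 14–3.
C–E: E 13–4.
C vs F: C is ranked higher on 1+3+3+3 = 10 ballots, F on 7. C wins 10–7.
C vs G: C preferred on 3+3 = 6 ballots; G wins 11–6.
D vs E: D is ranked higher on 1+3+3 = 7 ballots, E on 10. E wins 10–7.
D vs F: 7 to 10, F.
D–G: D 13–4.
E vs F: F wins 10–7.
E vs G: E preferred on 7+3 = 10 ballots; E wins 10–7.
F vs G: F, 10–7.
No alternative is winless: A beats C; C beats F; D beats C; E beats C; F beats D; G beats C. There is no Condorcet loser.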